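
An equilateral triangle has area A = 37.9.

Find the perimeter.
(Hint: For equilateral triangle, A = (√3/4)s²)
A = (√3/4)s²  →  s² = 4A/√3 = 4·37.9/√3 = 87.5263
s = 9.35555
Perimeter = 3s = 28.07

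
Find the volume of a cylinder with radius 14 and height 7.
Volume = pi * r² * h
Volume = pi * 14² * 7
Volume = pi * 196 * 7
Volume = pi * 1372
Volume = 4310.27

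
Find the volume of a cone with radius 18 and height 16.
Volume = (1/3) * pi * r² * h
Volume = (1/3) * pi * 18² * 16
Volume = (1/3) * pi * 324 * 16
Volume = (1/3) * pi * 5184
Volume = 5428.67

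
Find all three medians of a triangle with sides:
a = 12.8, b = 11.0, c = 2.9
Using m_x = ½√(2y² + 2z² - x²):
m_a = ½√(2·11.0² + 2·2.9² - 12.8²) = ½√94.98 = 4.873
m_b = ½√(2·12.8² + 2·2.9² - 11.0²) = ½√223.5 = 7.475
m_c = ½√(2·12.8² + 2·11.0² - 2.9²) = ½√561.27 = 11.85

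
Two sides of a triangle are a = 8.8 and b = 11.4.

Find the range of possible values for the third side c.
By the triangle inequality: |a - b| < c < a + b
|8.8 - 11.4| < c < 8.8 + 11.4
2.6 < c < 20.2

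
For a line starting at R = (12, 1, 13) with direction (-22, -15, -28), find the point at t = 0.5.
P(0.5) = (12 + (-22)(0.5), 1 + (-15)(0.5), 13 + (-28)(0.5)) = (1, -6.5, -1)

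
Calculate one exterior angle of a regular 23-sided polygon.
Exterior angle of a regular n-gon = 360/n
Exterior angle = 360/23
Exterior angle = 15.65 degrees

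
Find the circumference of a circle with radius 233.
Circumference = 2 * pi * r
Circumference = 2 * pi * 233
Circumference = 1463.98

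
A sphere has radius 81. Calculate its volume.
Volume = (4/3) * pi * r³
Volume = (4/3) * pi * 81³
Volume = (4/3) * pi * 531441
Volume = 2226094.86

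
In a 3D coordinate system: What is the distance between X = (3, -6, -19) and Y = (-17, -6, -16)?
d = √[(-20)² + (0)² + (3)²] = √409 = 20.22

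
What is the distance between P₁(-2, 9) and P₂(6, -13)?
Using the distance formula: d = sqrt((x₂-x₁)² + (y₂-y₁)²)
dx = 6 - (-2) = 8
dy = (-13) - 9 = -22
d = sqrt(8² + (-22)²) = sqrt(64 + 484) = sqrt(548) = 23.41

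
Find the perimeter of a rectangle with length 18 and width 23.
Perimeter = 2 * (length + width)
Perimeter = 2 * (18 + 23)
Perimeter = 2 * 41
Perimeter = 82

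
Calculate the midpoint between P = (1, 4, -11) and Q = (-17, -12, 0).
Midpoint = ((1-17)/2, (4-12)/2, (-11+0)/2) = (-8, -4, -5.5)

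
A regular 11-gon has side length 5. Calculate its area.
For a regular 11-gon with side length s = 5:
Apothem a = s / (2*tan(pi/11)) = 5 / (2*tan(pi/11)) ≈ 8.5142
Perimeter P = 11 * 5 = 55
Area = (1/2) * P * a = (1/2) * 55 * 8.5142 = 234.14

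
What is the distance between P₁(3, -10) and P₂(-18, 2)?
Using the distance formula: d = sqrt((x₂-x₁)² + (y₂-y₁)²)
dx = (-18) - 3 = -21
dy = 2 - (-10) = 12
d = sqrt((-21)² + 12²) = sqrt(441 + 144) = sqrt(585) = 24.19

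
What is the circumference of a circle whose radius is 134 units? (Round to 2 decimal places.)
Circumference = 2 * pi * r
Circumference = 2 * pi * 134
Circumference = 841.95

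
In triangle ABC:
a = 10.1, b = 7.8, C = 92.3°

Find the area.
Using A = ½ab·sin(C):
A = ½·10.1·7.8·sin(92.3°) = ½·78.78·0.999194 = 39.36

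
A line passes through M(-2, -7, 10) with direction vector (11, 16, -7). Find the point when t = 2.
P(2) = (-2 + 11(2), -7 + 16(2), 10 + (-7)(2)) = (20, 25, -4)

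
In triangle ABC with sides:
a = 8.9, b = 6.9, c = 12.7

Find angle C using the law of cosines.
cos(C) = (a² + b² - c²)/(2ab)
cos(C) = (8.9² + 6.9² - 12.7²)/(2·8.9·6.9) = -34.47/122.82 = -0.280655
C = arccos(-0.280655) = 106.3°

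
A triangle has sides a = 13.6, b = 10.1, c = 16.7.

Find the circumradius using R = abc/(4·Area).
s = (a+b+c)/2 = 20.2
Area = √(s(s-a)(s-b)(s-c)) = √(20.2·6.6·10.1·3.5) = 68.6503
R = abc/(4·Area) = (13.6·10.1·16.7)/(4·68.6503) = 2293.912/274.6012 = 8.354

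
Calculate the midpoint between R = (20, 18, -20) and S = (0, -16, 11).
Midpoint = ((20+0)/2, (18-16)/2, (-20+11)/2) = (10, 1, -4.5)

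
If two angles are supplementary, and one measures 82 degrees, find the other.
Supplementary angles sum to 180 degrees.
Other angle = 180 - 82
Other angle = 98 degrees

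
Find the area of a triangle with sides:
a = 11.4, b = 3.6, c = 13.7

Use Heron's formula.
s = (a+b+c)/2 = (11.4+3.6+13.7)/2 = 14.35
A = √(s(s-a)(s-b)(s-c)) = √(14.35·2.95·10.75·0.65)
A = √295.798 = 17.2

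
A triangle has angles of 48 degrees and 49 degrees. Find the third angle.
Sum of angles in a triangle = 180 degrees
Third angle = 180 - 48 - 49
Third angle = 83 degrees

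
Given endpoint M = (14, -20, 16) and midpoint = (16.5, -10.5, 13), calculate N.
N = (2×16.5 - 14, 2×(-10.5) - (-20), 2×13 - 16) = (19, -1, 10)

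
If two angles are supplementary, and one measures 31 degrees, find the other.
Supplementary angles sum to 180 degrees.
Other angle = 180 - 31
Other angle = 149 degrees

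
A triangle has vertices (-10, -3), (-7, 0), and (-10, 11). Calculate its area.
Using the coordinate formula: Area = (1/2)|x₁(y₂-y₃) + x₂(y₃-y₁) + x₃(y₁-y₂)|
Area = (1/2)|(-10)(0-11) + (-7)(11-(-3)) + (-10)((-3)-0)|
Area = (1/2)|(-10)*(-11) + (-7)*14 + (-10)*(-3)|
Area = (1/2)|110 + (-98) + 30|
Area = (1/2)*42 = 21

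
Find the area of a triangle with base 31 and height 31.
Area = (1/2) * base * height
Area = (1/2) * 31 * 31
Area = 480.50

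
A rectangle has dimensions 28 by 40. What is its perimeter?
Perimeter = 2 * (length + width)
Perimeter = 2 * (28 + 40)
Perimeter = 2 * 68
Perimeter = 136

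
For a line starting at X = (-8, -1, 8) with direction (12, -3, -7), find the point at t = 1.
P(1) = (-8 + 12(1), -1 + (-3)(1), 8 + (-7)(1)) = (4, -4, 1)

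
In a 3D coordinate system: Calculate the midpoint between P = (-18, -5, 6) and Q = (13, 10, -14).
Midpoint = ((-18+13)/2, (-5+10)/2, (6-14)/2) = (-2.5, 2.5, -4)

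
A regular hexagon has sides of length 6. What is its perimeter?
Perimeter = number of sides * side length
Perimeter = 6 * 6
Perimeter = 36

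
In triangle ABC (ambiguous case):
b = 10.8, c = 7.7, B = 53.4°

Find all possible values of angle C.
sin(C)/c = sin(B)/b  →  sin(C) = c·sin(B)/b = 7.7·sin(53.4°)/10.8 = 0.572379
C₁ = arcsin(0.572379) = 34.92°,  C₂ = 180° - C₁ = 145.08°
Check C₂: A = 180° - 53.4° - 145.08° = -18.48° ≤ 0, rejected
C = 34.92° (one solution)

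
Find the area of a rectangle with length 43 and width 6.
Area = length * width
Area = 43 * 6
Area = 258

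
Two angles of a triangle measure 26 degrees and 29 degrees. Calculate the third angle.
Sum of angles in a triangle = 180 degrees
Third angle = 180 - 26 - 29
Third angle = 125 degrees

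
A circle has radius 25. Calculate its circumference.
Circumference = 2 * pi * r
Circumference = 2 * pi * 25
Circumference = 157.08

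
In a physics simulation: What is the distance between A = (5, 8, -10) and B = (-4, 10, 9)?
d = √[(-9)² + (2)² + (19)²] = √446 = 21.12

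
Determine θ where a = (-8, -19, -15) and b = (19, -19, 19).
a·b = -76, |a|² = 650, |b|² = 1083
cos θ = -76/√703950 ≈ -0.09058
θ ≈ 95.2°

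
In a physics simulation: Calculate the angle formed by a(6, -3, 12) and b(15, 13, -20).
a·b = -189, |a|² = 189, |b|² = 794
cos θ = -189/√150066 ≈ -0.4879
θ ≈ 119.2°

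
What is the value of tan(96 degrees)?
tan(96 degrees) = -9.5144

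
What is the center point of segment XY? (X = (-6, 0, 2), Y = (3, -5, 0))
Midpoint = ((-6+3)/2, (0-5)/2, (2+0)/2) = (-1.5, -2.5, 1)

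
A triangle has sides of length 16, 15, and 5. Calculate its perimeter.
Perimeter = sum of all sides
Perimeter = 16 + 15 + 5
Perimeter = 36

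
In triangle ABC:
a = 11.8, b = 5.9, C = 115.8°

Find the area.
Using A = ½ab·sin(C):
A = ½·11.8·5.9·sin(115.8°) = ½·69.62·0.900319 = 31.34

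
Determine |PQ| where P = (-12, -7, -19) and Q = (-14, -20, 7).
d = √[(-2)² + (-13)² + (26)²] = √849 = 29.14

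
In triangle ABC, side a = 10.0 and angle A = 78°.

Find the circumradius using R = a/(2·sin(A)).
R = a/(2·sin(A)) = 10.0/(2·sin(78°))
R = 10.0/(2·0.978148) = 10.0/1.956295 = 5.112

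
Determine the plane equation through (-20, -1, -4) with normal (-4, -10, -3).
d = n·P = (-4)(-20) + (-10)(-1) + (-3)(-4) = 102
Plane: -4x - 10y - 3z = 102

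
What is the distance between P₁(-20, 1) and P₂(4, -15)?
Using the distance formula: d = sqrt((x₂-x₁)² + (y₂-y₁)²)
dx = 4 - (-20) = 24
dy = (-15) - 1 = -16
d = sqrt(24² + (-16)²) = sqrt(576 + 256) = sqrt(832) = 28.84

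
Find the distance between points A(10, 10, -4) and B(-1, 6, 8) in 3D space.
d = √[(-11)² + (-4)² + (12)²] = √281 = 16.76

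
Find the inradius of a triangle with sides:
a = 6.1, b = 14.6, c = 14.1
s = (a+b+c)/2 = (6.1+14.6+14.1)/2 = 17.4
Area = √(s(s-a)(s-b)(s-c)) = √(17.4·11.3·2.8·3.3) = 42.6236
r = Area/s = 42.6236/17.4 = 2.45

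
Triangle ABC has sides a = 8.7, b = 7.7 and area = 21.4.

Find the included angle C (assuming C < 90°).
Area = ½ab·sin(C)  →  sin(C) = 2·Area/(ab)
sin(C) = 2·21.4/(8.7·7.7) = 0.638901
C = arcsin(0.638901) = 39.71°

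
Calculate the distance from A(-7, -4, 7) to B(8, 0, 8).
d = √[(15)² + (4)² + (1)²] = √242 = 15.56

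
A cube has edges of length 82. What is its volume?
Volume = s³
Volume = 82³
Volume = 551368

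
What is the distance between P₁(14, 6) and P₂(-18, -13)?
Using the distance formula: d = sqrt((x₂-x₁)² + (y₂-y₁)²)
dx = (-18) - 14 = -32
dy = (-13) - 6 = -19
d = sqrt((-32)² + (-19)²) = sqrt(1024 + 361) = sqrt(1385) = 37.22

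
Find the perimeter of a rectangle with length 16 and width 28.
Perimeter = 2 * (length + width)
Perimeter = 2 * (16 + 28)
Perimeter = 2 * 44
Perimeter = 88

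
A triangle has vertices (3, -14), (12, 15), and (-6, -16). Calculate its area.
Using the coordinate formula: Area = (1/2)|x₁(y₂-y₃) + x₂(y₃-y₁) + x₃(y₁-y₂)|
Area = (1/2)|3(15-(-16)) + 12((-16)-(-14)) + (-6)((-14)-15)|
Area = (1/2)|3*31 + 12*(-2) + (-6)*(-29)|
Area = (1/2)|93 + (-24) + 174|
Area = (1/2)*243 = 121.50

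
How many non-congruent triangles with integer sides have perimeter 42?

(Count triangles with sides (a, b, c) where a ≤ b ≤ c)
With a ≤ b ≤ c and a + b + c = 42, the triangle inequality a + b > c gives c < 42/2, so c ≤ 20.
Iterate a from 1 to ⌊p/3⌋ = 14; for each a, b ranges from a to ⌊(p−a)/2⌋ with c = p − a − b, keeping only c ≥ b.
Triples: (2, 20, 20), (3, 19, 20), (4, 18, 20), …
Count = 37 triangles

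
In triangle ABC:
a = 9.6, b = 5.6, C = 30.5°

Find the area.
Using A = ½ab·sin(C):
A = ½·9.6·5.6·sin(30.5°) = ½·53.76·0.507538 = 13.64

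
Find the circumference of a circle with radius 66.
Circumference = 2 * pi * r
Circumference = 2 * pi * 66
Circumference = 414.69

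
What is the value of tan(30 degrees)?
tan(30 degrees) = sqrt(3)/3
Decimal approximation: 0.5774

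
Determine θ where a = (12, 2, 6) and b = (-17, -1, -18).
a·b = -314, |a|² = 184, |b|² = 614
cos θ = -314/√112976 ≈ -0.9342
θ ≈ 159.1°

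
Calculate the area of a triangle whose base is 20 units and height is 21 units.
Area = (1/2) * base * height
Area = (1/2) * 20 * 21
Area = 210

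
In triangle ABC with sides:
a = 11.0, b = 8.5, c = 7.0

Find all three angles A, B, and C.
By the law of cosines:
cos(A) = (b² + c² - a²)/(2bc) = 0.002101  →  A = 89.88°
cos(B) = (a² + c² - b²)/(2ac) = 0.634740  →  B = 50.6°
cos(C) = (a² + b² - c²)/(2ab) = 0.771390  →  C = 39.52°
Check: A + B + C = 180.0° ✓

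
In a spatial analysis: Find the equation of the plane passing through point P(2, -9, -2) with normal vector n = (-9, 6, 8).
d = n·P = (-9)(2) + (6)(-9) + (8)(-2) = -88
Plane: -9x + 6y + 8z = -88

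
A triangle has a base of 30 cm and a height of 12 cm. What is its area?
Area = (1/2) * base * height
Area = (1/2) * 30 * 12
Area = 180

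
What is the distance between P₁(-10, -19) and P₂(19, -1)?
Using the distance formula: d = sqrt((x₂-x₁)² + (y₂-y₁)²)
dx = 19 - (-10) = 29
dy = (-1) - (-19) = 18
d = sqrt(29² + 18²) = sqrt(841 + 324) = sqrt(1165) = 34.13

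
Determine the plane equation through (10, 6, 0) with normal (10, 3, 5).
d = n·P = (10)(10) + (3)(6) + (5)(0) = 118
Plane: 10x + 3y + 5z = 118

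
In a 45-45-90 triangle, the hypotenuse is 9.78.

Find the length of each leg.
In a 45-45-90 triangle, hypotenuse = leg·√2  →  leg = hypotenuse/√2
leg = 9.78/√2 = 6.916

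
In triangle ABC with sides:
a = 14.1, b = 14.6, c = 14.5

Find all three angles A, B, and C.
By the law of cosines:
cos(A) = (b² + c² - a²)/(2bc) = 0.530468  →  A = 57.96°
cos(B) = (a² + c² - b²)/(2ac) = 0.479090  →  B = 61.37°
cos(C) = (a² + b² - c²)/(2ab) = 0.489945  →  C = 60.66°
Check: A + B + C = 180.0° ✓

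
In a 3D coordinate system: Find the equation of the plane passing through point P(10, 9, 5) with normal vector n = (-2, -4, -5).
d = n·P = (-2)(10) + (-4)(9) + (-5)(5) = -81
Plane: -2x - 4y - 5z = -81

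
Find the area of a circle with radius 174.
Area = pi * r²
Area = pi * 174²
Area = pi * 30276
Area = 95114.86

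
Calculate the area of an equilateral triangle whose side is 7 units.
Area = (sqrt(3)/4) * s²
Area = (sqrt(3)/4) * 7²
Area = (sqrt(3)/4) * 49
Area = 21.22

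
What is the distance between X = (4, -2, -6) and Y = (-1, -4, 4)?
d = √[(-5)² + (-2)² + (10)²] = √129 = 11.36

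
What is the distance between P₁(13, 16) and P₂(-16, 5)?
Using the distance formula: d = sqrt((x₂-x₁)² + (y₂-y₁)²)
dx = (-16) - 13 = -29
dy = 5 - 16 = -11
d = sqrt((-29)² + (-11)²) = sqrt(841 + 121) = sqrt(962) = 31.02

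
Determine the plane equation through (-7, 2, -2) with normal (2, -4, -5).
d = n·P = (2)(-7) + (-4)(2) + (-5)(-2) = -12
Plane: 2x - 4y - 5z = -12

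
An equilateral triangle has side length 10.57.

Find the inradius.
For an equilateral triangle, r = s/(2√3) where s is the side.
r = 10.57/(2√3) = 10.57/3.464102 = 3.051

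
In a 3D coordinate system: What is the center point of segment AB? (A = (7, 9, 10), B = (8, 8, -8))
Midpoint = ((7+8)/2, (9+8)/2, (10-8)/2) = (7.5, 8.5, 1)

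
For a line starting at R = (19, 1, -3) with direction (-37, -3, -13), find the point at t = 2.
P(2) = (19 + (-37)(2), 1 + (-3)(2), -3 + (-13)(2)) = (-55, -5, -29)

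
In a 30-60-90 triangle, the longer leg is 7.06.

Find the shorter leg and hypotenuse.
In a 30-60-90 triangle, sides are in ratio 1 : √3 : 2.
Long leg = short leg·√3  →  short leg = 7.06/√3 = 4.076
Hypotenuse = 2·(short leg) = 2·7.06/√3 = 8.152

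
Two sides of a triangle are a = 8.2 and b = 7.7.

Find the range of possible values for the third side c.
By the triangle inequality: |a - b| < c < a + b
|8.2 - 7.7| < c < 8.2 + 7.7
0.5 < c < 15.9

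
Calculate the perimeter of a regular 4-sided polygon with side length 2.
Perimeter = number of sides * side length
Perimeter = 4 * 2
Perimeter = 8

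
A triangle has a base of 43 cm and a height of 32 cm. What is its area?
Area = (1/2) * base * height
Area = (1/2) * 43 * 32
Area = 688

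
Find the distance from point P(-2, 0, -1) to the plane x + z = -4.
d = |1(-2) + 0(0) + 1(-1) - (-4)| / √(1² + 0² + 1²) = 1/√2 = 0.7071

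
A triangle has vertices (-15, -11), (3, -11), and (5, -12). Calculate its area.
Using the coordinate formula: Area = (1/2)|x₁(y₂-y₃) + x₂(y₃-y₁) + x₃(y₁-y₂)|
Area = (1/2)|(-15)((-11)-(-12)) + 3((-12)-(-11)) + 5((-11)-(-11))|
Area = (1/2)|(-15)*1 + 3*(-1) + 5*0|
Area = (1/2)|(-15) + (-3) + 0|
Area = (1/2)*18 = 9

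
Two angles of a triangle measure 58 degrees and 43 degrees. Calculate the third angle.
Sum of angles in a triangle = 180 degrees
Third angle = 180 - 58 - 43
Third angle = 79 degrees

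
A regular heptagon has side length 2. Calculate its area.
For a regular 7-gon with side length s = 2:
Apothem a = s / (2*tan(pi/7)) = 2 / (2*tan(pi/7)) ≈ 2.0765
Perimeter P = 7 * 2 = 14
Area = (1/2) * P * a = (1/2) * 14 * 2.0765 = 14.54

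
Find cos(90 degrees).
cos(90 degrees) = 0
Decimal approximation: 0.0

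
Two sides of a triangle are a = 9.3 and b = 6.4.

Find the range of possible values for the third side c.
By the triangle inequality: |a - b| < c < a + b
|9.3 - 6.4| < c < 9.3 + 6.4
2.9 < c < 15.7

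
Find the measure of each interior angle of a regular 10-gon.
Interior angle of a regular n-gon = (n-2)*180/n
Interior angle = (10-2)*180/10
Interior angle = 8*180/10
Interior angle = 1440/10
Interior angle = 144 degrees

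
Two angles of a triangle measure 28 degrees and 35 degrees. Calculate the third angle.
Sum of angles in a triangle = 180 degrees
Third angle = 180 - 28 - 35
Third angle = 117 degrees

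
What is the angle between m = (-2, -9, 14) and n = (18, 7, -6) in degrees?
m·n = -183, |m|² = 281, |n|² = 409
cos θ = -183/√114929 ≈ -0.5398
θ ≈ 122.7°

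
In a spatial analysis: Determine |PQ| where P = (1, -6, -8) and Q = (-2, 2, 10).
d = √[(-3)² + (8)² + (18)²] = √397 = 19.92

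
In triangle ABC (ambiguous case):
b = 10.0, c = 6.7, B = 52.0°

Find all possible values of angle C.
sin(C)/c = sin(B)/b  →  sin(C) = c·sin(B)/b = 6.7·sin(52.0°)/10.0 = 0.527967
C₁ = arcsin(0.527967) = 31.87°,  C₂ = 180° - C₁ = 148.13°
Check C₂: A = 180° - 52.0° - 148.13° = -20.13° ≤ 0, rejected
C = 31.87° (one solution)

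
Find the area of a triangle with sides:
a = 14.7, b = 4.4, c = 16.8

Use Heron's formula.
s = (a+b+c)/2 = (14.7+4.4+16.8)/2 = 17.95
A = √(s(s-a)(s-b)(s-c)) = √(17.95·3.25·13.55·1.15)
A = √909.044 = 30.15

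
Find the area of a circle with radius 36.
Area = pi * r²
Area = pi * 36²
Area = pi * 1296
Area = 4071.50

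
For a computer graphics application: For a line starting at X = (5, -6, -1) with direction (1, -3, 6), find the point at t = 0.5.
P(0.5) = (5 + 1(0.5), -6 + (-3)(0.5), -1 + 6(0.5)) = (5.5, -7.5, 2)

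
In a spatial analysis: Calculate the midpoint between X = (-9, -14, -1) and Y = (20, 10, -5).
Midpoint = ((-9+20)/2, (-14+10)/2, (-1-5)/2) = (5.5, -2, -3)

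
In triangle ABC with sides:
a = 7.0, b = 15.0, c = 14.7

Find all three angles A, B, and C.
By the law of cosines:
cos(A) = (b² + c² - a²)/(2bc) = 0.889093  →  A = 27.24°
cos(B) = (a² + c² - b²)/(2ac) = 0.194801  →  B = 78.77°
cos(C) = (a² + b² - c²)/(2ab) = 0.275762  →  C = 73.99°
Check: A + B + C = 180.0° ✓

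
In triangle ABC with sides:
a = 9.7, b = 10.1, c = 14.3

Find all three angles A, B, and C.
By the law of cosines:
cos(A) = (b² + c² - a²)/(2bc) = 0.735339  →  A = 42.66°
cos(B) = (a² + c² - b²)/(2ac) = 0.708565  →  B = 44.88°
cos(C) = (a² + b² - c²)/(2ab) = -0.042819  →  C = 92.45°
Check: A + B + C = 180.0° ✓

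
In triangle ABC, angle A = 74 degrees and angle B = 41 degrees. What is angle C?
Sum of angles in a triangle = 180 degrees
Third angle = 180 - 74 - 41
Third angle = 65 degrees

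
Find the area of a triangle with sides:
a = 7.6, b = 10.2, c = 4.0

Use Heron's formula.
s = (a+b+c)/2 = (7.6+10.2+4.0)/2 = 10.9
A = √(s(s-a)(s-b)(s-c)) = √(10.9·3.3·0.7·6.9)
A = √173.735 = 13.18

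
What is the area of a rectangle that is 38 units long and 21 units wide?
Area = length * width
Area = 38 * 21
Area = 798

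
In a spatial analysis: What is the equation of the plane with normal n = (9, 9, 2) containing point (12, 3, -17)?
d = n·P = (9)(12) + (9)(3) + (2)(-17) = 101
Plane: 9x + 9y + 2z = 101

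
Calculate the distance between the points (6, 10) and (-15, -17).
Using the distance formula: d = sqrt((x₂-x₁)² + (y₂-y₁)²)
dx = (-15) - 6 = -21
dy = (-17) - 10 = -27
d = sqrt((-21)² + (-27)²) = sqrt(441 + 729) = sqrt(1170) = 34.21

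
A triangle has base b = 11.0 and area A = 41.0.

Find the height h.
A = ½bh  →  h = 2A/b
h = 2·41.0/11.0 = 7.455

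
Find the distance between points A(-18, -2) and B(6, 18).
Using the distance formula: d = sqrt((x₂-x₁)² + (y₂-y₁)²)
dx = 6 - (-18) = 24
dy = 18 - (-2) = 20
d = sqrt(24² + 20²) = sqrt(576 + 400) = sqrt(976) = 31.24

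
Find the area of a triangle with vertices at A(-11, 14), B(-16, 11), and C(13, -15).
Using the coordinate formula: Area = (1/2)|x₁(y₂-y₃) + x₂(y₃-y₁) + x₃(y₁-y₂)|
Area = (1/2)|(-11)(11-(-15)) + (-16)((-15)-14) + 13(14-11)|
Area = (1/2)|(-11)*26 + (-16)*(-29) + 13*3|
Area = (1/2)|(-286) + 464 + 39|
Area = (1/2)*217 = 108.50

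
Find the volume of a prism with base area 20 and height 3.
Volume = base area * height
Volume = 20 * 3
Volume = 60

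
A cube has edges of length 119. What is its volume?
Volume = s³
Volume = 119³
Volume = 1685159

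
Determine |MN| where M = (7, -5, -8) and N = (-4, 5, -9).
d = √[(-11)² + (10)² + (-1)²] = √222 = 14.9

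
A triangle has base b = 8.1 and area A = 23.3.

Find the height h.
A = ½bh  →  h = 2A/b
h = 2·23.3/8.1 = 5.753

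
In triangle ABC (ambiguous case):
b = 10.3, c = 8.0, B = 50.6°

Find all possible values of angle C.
sin(C)/c = sin(B)/b  →  sin(C) = c·sin(B)/b = 8.0·sin(50.6°)/10.3 = 0.600181
C₁ = arcsin(0.600181) = 36.88°,  C₂ = 180° - C₁ = 143.12°
Check C₂: A = 180° - 50.6° - 143.12° = -13.72° ≤ 0, rejected
C = 36.88° (one solution)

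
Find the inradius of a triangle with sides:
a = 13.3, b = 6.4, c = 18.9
s = (a+b+c)/2 = (13.3+6.4+18.9)/2 = 19.3
Area = √(s(s-a)(s-b)(s-c)) = √(19.3·6·12.9·0.4) = 24.4444
r = Area/s = 24.4444/19.3 = 1.267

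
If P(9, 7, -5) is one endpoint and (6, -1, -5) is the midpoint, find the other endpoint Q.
Q = (2×6 - 9, 2×(-1) - 7, 2×(-5) - (-5)) = (3, -9, -5)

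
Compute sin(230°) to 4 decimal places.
sin(230 degrees) = -0.766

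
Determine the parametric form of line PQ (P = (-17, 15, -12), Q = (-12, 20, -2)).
Direction vector d = Q - P = (5, 5, 10)
x = -17 + 5t, y = 15 + 5t, z = -12 + 10t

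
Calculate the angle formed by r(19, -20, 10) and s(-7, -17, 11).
r·s = 317, |r|² = 861, |s|² = 459
cos θ = 317/√395199 ≈ 0.5043
θ ≈ 59.72°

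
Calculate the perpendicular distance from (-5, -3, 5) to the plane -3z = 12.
d = |0(-5) + 0(-3) + (-3)(5) - (12)| / √(0² + 0² + (-3)²) = 27/√9 = 9.0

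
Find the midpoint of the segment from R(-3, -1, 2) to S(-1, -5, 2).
Midpoint = ((-3-1)/2, (-1-5)/2, (2+2)/2) = (-2, -3, 2)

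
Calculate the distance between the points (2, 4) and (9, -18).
Using the distance formula: d = sqrt((x₂-x₁)² + (y₂-y₁)²)
dx = 9 - 2 = 7
dy = (-18) - 4 = -22
d = sqrt(7² + (-22)²) = sqrt(49 + 484) = sqrt(533) = 23.09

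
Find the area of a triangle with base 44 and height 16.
Area = (1/2) * base * height
Area = (1/2) * 44 * 16
Area = 352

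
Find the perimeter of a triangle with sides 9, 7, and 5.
Perimeter = sum of all sides
Perimeter = 9 + 7 + 5
Perimeter = 21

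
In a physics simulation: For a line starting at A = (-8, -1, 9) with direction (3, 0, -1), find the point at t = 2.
P(2) = (-8 + 3(2), -1 + 0(2), 9 + (-1)(2)) = (-2, -1, 7)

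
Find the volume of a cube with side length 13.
Volume = s³
Volume = 13³
Volume = 2197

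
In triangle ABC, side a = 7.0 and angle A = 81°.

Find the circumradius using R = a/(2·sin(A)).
R = a/(2·sin(A)) = 7.0/(2·sin(81°))
R = 7.0/(2·0.987688) = 7.0/1.975377 = 3.544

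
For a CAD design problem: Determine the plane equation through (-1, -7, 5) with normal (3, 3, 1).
d = n·P = (3)(-1) + (3)(-7) + (1)(5) = -19
Plane: 3x + 3y + z = -19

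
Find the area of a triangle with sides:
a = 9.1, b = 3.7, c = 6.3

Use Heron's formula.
s = (a+b+c)/2 = (9.1+3.7+6.3)/2 = 9.55
A = √(s(s-a)(s-b)(s-c)) = √(9.55·0.45·5.85·3.25)
A = √81.7062 = 9.039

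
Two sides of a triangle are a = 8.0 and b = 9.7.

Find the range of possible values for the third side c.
By the triangle inequality: |a - b| < c < a + b
|8.0 - 9.7| < c < 8.0 + 9.7
1.7 < c < 17.7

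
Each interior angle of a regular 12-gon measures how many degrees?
Interior angle of a regular n-gon = (n-2)*180/n
Interior angle = (12-2)*180/12
Interior angle = 10*180/12
Interior angle = 1800/12
Interior angle = 150 degrees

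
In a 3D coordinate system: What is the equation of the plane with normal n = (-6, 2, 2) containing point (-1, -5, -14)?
d = n·P = (-6)(-1) + (2)(-5) + (2)(-14) = -32
Plane: -6x + 2y + 2z = -32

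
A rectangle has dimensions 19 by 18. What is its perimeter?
Perimeter = 2 * (length + width)
Perimeter = 2 * (19 + 18)
Perimeter = 2 * 37
Perimeter = 74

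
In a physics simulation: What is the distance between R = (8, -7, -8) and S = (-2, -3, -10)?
d = √[(-10)² + (4)² + (-2)²] = √120 = 10.95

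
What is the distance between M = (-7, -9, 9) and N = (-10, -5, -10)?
d = √[(-3)² + (4)² + (-19)²] = √386 = 19.65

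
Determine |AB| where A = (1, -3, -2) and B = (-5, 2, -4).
d = √[(-6)² + (5)² + (-2)²] = √65 = 8.062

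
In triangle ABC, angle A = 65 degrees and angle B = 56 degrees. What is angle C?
Sum of angles in a triangle = 180 degrees
Third angle = 180 - 65 - 56
Third angle = 59 degrees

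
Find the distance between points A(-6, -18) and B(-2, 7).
Using the distance formula: d = sqrt((x₂-x₁)² + (y₂-y₁)²)
dx = (-2) - (-6) = 4
dy = 7 - (-18) = 25
d = sqrt(4² + 25²) = sqrt(16 + 625) = sqrt(641) = 25.32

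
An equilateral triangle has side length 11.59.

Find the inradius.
For an equilateral triangle, r = s/(2√3) where s is the side.
r = 11.59/(2√3) = 11.59/3.464102 = 3.346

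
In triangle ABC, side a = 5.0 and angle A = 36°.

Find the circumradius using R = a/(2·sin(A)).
R = a/(2·sin(A)) = 5.0/(2·sin(36°))
R = 5.0/(2·0.587785) = 5.0/1.175571 = 4.253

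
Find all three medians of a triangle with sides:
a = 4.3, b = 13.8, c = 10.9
Using m_x = ½√(2y² + 2z² - x²):
m_a = ½√(2·13.8² + 2·10.9² - 4.3²) = ½√600.01 = 12.25
m_b = ½√(2·4.3² + 2·10.9² - 13.8²) = ½√84.16 = 4.587
m_c = ½√(2·4.3² + 2·13.8² - 10.9²) = ½√299.05 = 8.647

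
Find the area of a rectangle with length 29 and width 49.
Area = length * width
Area = 29 * 49
Area = 1421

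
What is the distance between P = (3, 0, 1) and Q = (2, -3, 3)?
d = √[(-1)² + (-3)² + (2)²] = √14 = 3.742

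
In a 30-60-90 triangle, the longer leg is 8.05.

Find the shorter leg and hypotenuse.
In a 30-60-90 triangle, sides are in ratio 1 : √3 : 2.
Long leg = short leg·√3  →  short leg = 8.05/√3 = 4.648
Hypotenuse = 2·(short leg) = 2·8.05/√3 = 9.295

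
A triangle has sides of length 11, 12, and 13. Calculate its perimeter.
Perimeter = sum of all sides
Perimeter = 11 + 12 + 13
Perimeter = 36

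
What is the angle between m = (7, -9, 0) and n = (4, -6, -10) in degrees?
m·n = 82, |m|² = 130, |n|² = 152
cos θ = 82/√19760 ≈ 0.5833
θ ≈ 54.31°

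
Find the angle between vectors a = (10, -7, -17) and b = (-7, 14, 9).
a·b = -321, |a|² = 438, |b|² = 326
cos θ = -321/√142788 ≈ -0.8495
θ ≈ 148.2°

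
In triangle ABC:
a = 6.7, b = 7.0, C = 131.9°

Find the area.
Using A = ½ab·sin(C):
A = ½·6.7·7.0·sin(131.9°) = ½·46.9·0.744312 = 17.45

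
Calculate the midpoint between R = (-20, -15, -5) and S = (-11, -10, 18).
Midpoint = ((-20-11)/2, (-15-10)/2, (-5+18)/2) = (-15.5, -12.5, 6.5)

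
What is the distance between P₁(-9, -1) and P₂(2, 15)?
Using the distance formula: d = sqrt((x₂-x₁)² + (y₂-y₁)²)
dx = 2 - (-9) = 11
dy = 15 - (-1) = 16
d = sqrt(11² + 16²) = sqrt(121 + 256) = sqrt(377) = 19.42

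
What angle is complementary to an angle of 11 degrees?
Complementary angles sum to 90 degrees.
Other angle = 90 - 11
Other angle = 79 degrees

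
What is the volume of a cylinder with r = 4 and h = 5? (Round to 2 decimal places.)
Volume = pi * r² * h
Volume = pi * 4² * 5
Volume = pi * 16 * 5
Volume = pi * 80
Volume = 251.33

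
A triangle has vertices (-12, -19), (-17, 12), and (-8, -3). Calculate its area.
Using the coordinate formula: Area = (1/2)|x₁(y₂-y₃) + x₂(y₃-y₁) + x₃(y₁-y₂)|
Area = (1/2)|(-12)(12-(-3)) + (-17)((-3)-(-19)) + (-8)((-19)-12)|
Area = (1/2)|(-12)*15 + (-17)*16 + (-8)*(-31)|
Area = (1/2)|(-180) + (-272) + 248|
Area = (1/2)*204 = 102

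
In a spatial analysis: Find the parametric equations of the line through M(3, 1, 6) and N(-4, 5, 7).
Direction vector d = N - M = (-7, 4, 1)
x = 3 - 7t, y = 1 + 4t, z = 6 + t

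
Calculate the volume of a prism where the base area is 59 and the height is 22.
Volume = base area * height
Volume = 59 * 22
Volume = 1298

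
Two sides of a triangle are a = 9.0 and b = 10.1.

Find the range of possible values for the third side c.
By the triangle inequality: |a - b| < c < a + b
|9.0 - 10.1| < c < 9.0 + 10.1
1.1 < c < 19.1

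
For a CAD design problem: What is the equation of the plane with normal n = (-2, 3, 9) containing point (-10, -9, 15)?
d = n·P = (-2)(-10) + (3)(-9) + (9)(15) = 128
Plane: -2x + 3y + 9z = 128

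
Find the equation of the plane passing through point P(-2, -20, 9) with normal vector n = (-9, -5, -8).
d = n·P = (-9)(-2) + (-5)(-20) + (-8)(9) = 46
Plane: -9x - 5y - 8z = 46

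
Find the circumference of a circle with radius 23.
Circumference = 2 * pi * r
Circumference = 2 * pi * 23
Circumference = 144.51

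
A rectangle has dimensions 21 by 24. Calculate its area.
Area = length * width
Area = 21 * 24
Area = 504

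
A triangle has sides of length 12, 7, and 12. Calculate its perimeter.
Perimeter = sum of all sides
Perimeter = 12 + 7 + 12
Perimeter = 31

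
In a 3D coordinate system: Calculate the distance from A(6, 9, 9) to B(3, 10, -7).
d = √[(-3)² + (1)² + (-16)²] = √266 = 16.31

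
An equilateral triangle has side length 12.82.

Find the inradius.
For an equilateral triangle, r = s/(2√3) where s is the side.
r = 12.82/(2√3) = 12.82/3.464102 = 3.701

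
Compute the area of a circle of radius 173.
Area = pi * r²
Area = pi * 173²
Area = pi * 29929
Area = 94024.73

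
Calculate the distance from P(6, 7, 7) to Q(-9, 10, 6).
d = √[(-15)² + (3)² + (-1)²] = √235 = 15.33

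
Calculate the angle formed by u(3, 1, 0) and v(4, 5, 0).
u·v = 17, |u|² = 10, |v|² = 41
cos θ = 17/√410 ≈ 0.8396
θ ≈ 32.91°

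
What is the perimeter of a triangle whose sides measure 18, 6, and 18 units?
Perimeter = sum of all sides
Perimeter = 18 + 6 + 18
Perimeter = 42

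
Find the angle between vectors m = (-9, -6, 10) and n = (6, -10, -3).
m·n = -24, |m|² = 217, |n|² = 145
cos θ = -24/√31465 ≈ -0.1353
θ ≈ 97.78°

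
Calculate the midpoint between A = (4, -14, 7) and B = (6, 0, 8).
Midpoint = ((4+6)/2, (-14+0)/2, (7+8)/2) = (5, -7, 7.5)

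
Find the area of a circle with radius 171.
Area = pi * r²
Area = pi * 171²
Area = pi * 29241
Area = 91863.31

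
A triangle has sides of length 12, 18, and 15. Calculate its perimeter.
Perimeter = sum of all sides
Perimeter = 12 + 18 + 15
Perimeter = 45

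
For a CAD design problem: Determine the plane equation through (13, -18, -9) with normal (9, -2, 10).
d = n·P = (9)(13) + (-2)(-18) + (10)(-9) = 63
Plane: 9x - 2y + 10z = 63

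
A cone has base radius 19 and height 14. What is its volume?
Volume = (1/3) * pi * r² * h
Volume = (1/3) * pi * 19² * 14
Volume = (1/3) * pi * 361 * 14
Volume = (1/3) * pi * 5054
Volume = 5292.54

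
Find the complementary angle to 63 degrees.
Complementary angles sum to 90 degrees.
Other angle = 90 - 63
Other angle = 27 degrees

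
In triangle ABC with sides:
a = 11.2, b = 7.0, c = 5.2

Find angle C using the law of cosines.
cos(C) = (a² + b² - c²)/(2ab)
cos(C) = (11.2² + 7.0² - 5.2²)/(2·11.2·7.0) = 147.4/156.8 = 0.940051
C = arccos(0.940051) = 19.94°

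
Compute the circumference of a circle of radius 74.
Circumference = 2 * pi * r
Circumference = 2 * pi * 74
Circumference = 464.96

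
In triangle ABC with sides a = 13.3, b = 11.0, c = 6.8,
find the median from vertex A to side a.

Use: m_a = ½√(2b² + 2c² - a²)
m_a = ½√(2·11.0² + 2·6.8² - 13.3²)
m_a = ½√(242 + 92.48 - 176.89) = ½√157.59 = 6.277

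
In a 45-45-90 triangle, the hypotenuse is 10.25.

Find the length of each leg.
In a 45-45-90 triangle, hypotenuse = leg·√2  →  leg = hypotenuse/√2
leg = 10.25/√2 = 7.248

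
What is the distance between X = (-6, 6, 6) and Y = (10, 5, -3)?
d = √[(16)² + (-1)² + (-9)²] = √338 = 18.38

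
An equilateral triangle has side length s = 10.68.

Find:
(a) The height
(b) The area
(a) Height h = s·√3/2 = 10.68·√3/2 = 9.249
(b) Area = (√3/4)·s² = (√3/4)·10.68² = (√3/4)·114.062 = 49.39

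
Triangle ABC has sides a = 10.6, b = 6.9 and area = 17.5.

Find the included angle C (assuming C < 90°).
Area = ½ab·sin(C)  →  sin(C) = 2·Area/(ab)
sin(C) = 2·17.5/(10.6·6.9) = 0.478534
C = arcsin(0.478534) = 28.59°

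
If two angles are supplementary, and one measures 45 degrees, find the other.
Supplementary angles sum to 180 degrees.
Other angle = 180 - 45
Other angle = 135 degrees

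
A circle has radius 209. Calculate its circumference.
Circumference = 2 * pi * r
Circumference = 2 * pi * 209
Circumference = 1313.19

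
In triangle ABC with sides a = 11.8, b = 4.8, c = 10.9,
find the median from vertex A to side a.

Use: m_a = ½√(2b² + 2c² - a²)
m_a = ½√(2·4.8² + 2·10.9² - 11.8²)
m_a = ½√(46.08 + 237.62 - 139.24) = ½√144.46 = 6.01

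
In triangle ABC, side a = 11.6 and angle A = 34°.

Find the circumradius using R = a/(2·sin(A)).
R = a/(2·sin(A)) = 11.6/(2·sin(34°))
R = 11.6/(2·0.559193) = 11.6/1.118386 = 10.37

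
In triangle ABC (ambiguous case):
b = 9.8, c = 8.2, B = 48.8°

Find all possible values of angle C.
sin(C)/c = sin(B)/b  →  sin(C) = c·sin(B)/b = 8.2·sin(48.8°)/9.8 = 0.629572
C₁ = arcsin(0.629572) = 39.02°,  C₂ = 180° - C₁ = 140.98°
Check C₂: A = 180° - 48.8° - 140.98° = -9.78° ≤ 0, rejected
C = 39.02° (one solution)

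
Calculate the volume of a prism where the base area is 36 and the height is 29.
Volume = base area * height
Volume = 36 * 29
Volume = 1044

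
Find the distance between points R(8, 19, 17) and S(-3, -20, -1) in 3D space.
d = √[(-11)² + (-39)² + (-18)²] = √1966 = 44.34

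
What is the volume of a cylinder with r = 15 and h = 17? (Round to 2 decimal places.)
Volume = pi * r² * h
Volume = pi * 15² * 17
Volume = pi * 225 * 17
Volume = pi * 3825
Volume = 12016.59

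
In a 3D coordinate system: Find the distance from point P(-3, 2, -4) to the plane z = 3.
d = |0(-3) + 0(2) + 1(-4) - (3)| / √(0² + 0² + 1²) = 7/√1 = 7.0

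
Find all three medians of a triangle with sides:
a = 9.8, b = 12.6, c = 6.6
Using m_x = ½√(2y² + 2z² - x²):
m_a = ½√(2·12.6² + 2·6.6² - 9.8²) = ½√308.6 = 8.784
m_b = ½√(2·9.8² + 2·6.6² - 12.6²) = ½√120.44 = 5.487
m_c = ½√(2·9.8² + 2·12.6² - 6.6²) = ½√466.04 = 10.79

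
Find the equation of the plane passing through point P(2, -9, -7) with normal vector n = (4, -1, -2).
d = n·P = (4)(2) + (-1)(-9) + (-2)(-7) = 31
Plane: 4x - y - 2z = 31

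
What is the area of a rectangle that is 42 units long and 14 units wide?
Area = length * width
Area = 42 * 14
Area = 588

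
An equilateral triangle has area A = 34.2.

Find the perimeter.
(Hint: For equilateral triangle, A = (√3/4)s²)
A = (√3/4)s²  →  s² = 4A/√3 = 4·34.2/√3 = 78.9815
s = 8.88715
Perimeter = 3s = 26.66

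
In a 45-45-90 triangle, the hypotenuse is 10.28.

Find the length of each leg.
In a 45-45-90 triangle, hypotenuse = leg·√2  →  leg = hypotenuse/√2
leg = 10.28/√2 = 7.269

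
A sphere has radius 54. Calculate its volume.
Volume = (4/3) * pi * r³
Volume = (4/3) * pi * 54³
Volume = (4/3) * pi * 157464
Volume = 659583.66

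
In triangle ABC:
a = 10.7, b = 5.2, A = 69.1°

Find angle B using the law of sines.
sin(B)/b = sin(A)/a
sin(B) = b·sin(A)/a = 5.2·sin(69.1°)/10.7 = 0.454006
B = arcsin(0.454006) = 27°  (b ≤ a, so B ≤ A and the acute solution is unique)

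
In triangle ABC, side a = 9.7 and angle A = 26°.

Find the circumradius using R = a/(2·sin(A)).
R = a/(2·sin(A)) = 9.7/(2·sin(26°))
R = 9.7/(2·0.438371) = 9.7/0.876742 = 11.06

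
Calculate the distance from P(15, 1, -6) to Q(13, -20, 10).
d = √[(-2)² + (-21)² + (16)²] = √701 = 26.48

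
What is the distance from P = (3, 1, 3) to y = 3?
d = |0(3) + 1(1) + 0(3) - (3)| / √(0² + 1² + 0²) = 2/√1 = 2.0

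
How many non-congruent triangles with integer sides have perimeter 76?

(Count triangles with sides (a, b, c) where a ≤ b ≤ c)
With a ≤ b ≤ c and a + b + c = 76, the triangle inequality a + b > c gives c < 76/2, so c ≤ 37.
Iterate a from 1 to ⌊p/3⌋ = 25; for each a, b ranges from a to ⌊(p−a)/2⌋ with c = p − a − b, keeping only c ≥ b.
Triples: (2, 37, 37), (3, 36, 37), (4, 35, 37), …
Count = 120 triangles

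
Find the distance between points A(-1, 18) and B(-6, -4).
Using the distance formula: d = sqrt((x₂-x₁)² + (y₂-y₁)²)
dx = (-6) - (-1) = -5
dy = (-4) - 18 = -22
d = sqrt((-5)² + (-22)²) = sqrt(25 + 484) = sqrt(509) = 22.56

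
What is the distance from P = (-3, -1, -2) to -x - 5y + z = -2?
d = |(-1)(-3) + (-5)(-1) + 1(-2) - (-2)| / √((-1)² + (-5)² + 1²) = 8/√27 = 1.54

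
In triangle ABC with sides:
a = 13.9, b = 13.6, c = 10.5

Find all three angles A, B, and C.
By the law of cosines:
cos(A) = (b² + c² - a²)/(2bc) = 0.357143  →  A = 69.08°
cos(B) = (a² + c² - b²)/(2ac) = 0.405961  →  B = 66.05°
cos(C) = (a² + b² - c²)/(2ab) = 0.708633  →  C = 44.88°
Check: A + B + C = 180.0° ✓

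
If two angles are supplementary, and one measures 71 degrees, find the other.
Supplementary angles sum to 180 degrees.
Other angle = 180 - 71
Other angle = 109 degrees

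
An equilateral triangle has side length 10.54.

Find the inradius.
For an equilateral triangle, r = s/(2√3) where s is the side.
r = 10.54/(2√3) = 10.54/3.464102 = 3.043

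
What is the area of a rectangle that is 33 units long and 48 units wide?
Area = length * width
Area = 33 * 48
Area = 1584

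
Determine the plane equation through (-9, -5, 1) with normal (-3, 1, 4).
d = n·P = (-3)(-9) + (1)(-5) + (4)(1) = 26
Plane: -3x + y + 4z = 26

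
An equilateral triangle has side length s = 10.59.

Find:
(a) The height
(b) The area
(a) Height h = s·√3/2 = 10.59·√3/2 = 9.171
(b) Area = (√3/4)·s² = (√3/4)·10.59² = (√3/4)·112.148 = 48.56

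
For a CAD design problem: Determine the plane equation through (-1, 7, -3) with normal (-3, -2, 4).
d = n·P = (-3)(-1) + (-2)(7) + (4)(-3) = -23
Plane: -3x - 2y + 4z = -23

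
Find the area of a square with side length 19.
Area = s²
Area = 19²
Area = 361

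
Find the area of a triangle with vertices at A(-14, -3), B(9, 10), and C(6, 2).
Using the coordinate formula: Area = (1/2)|x₁(y₂-y₃) + x₂(y₃-y₁) + x₃(y₁-y₂)|
Area = (1/2)|(-14)(10-2) + 9(2-(-3)) + 6((-3)-10)|
Area = (1/2)|(-14)*8 + 9*5 + 6*(-13)|
Area = (1/2)|(-112) + 45 + (-78)|
Area = (1/2)*145 = 72.50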